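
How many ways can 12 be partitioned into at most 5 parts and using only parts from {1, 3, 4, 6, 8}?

Listing the qualifying partitions of 12:
8, 4
8, 3, 1
8, 1, 1, 1, 1
6, 6
6, 4, 1, 1
6, 3, 3
6, 3, 1, 1, 1
4, 4, 4
4, 4, 3, 1
4, 3, 3, 1, 1
3, 3, 3, 3
That's 11 in total.

11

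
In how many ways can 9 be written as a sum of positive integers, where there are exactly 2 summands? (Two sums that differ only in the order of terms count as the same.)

Enumerating:
1,8
2,7
3,6
4,5

4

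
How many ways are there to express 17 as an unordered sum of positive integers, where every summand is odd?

38

There are too many to list fully; the first 12 (by largest part) are:
17
15 + 1 + 1
13 + 3 + 1
13 + 1 + 1 + 1 + 1
11 + 5 + 1
11 + 3 + 3
11 + 3 + 1 + 1 + 1
11 + 1 + 1 + 1 + 1 + 1 + 1
9 + 7 + 1
9 + 5 + 3
9 + 5 + 1 + 1 + 1
9 + 3 + 3 + 1 + 1
…and 26 more, for 38 total.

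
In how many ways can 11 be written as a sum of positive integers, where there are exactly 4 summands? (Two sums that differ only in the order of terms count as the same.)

11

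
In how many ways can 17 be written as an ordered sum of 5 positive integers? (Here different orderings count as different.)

1820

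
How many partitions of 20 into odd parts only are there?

A partial list (first 12 by largest part):
19 + 1
17 + 3
17 + 1 + 1 + 1
15 + 5
15 + 3 + 1 + 1
15 + 1 + 1 + 1 + 1 + 1
13 + 7
13 + 5 + 1 + 1
13 + 3 + 3 + 1
13 + 3 + 1 + 1 + 1 + 1
13 + 1 + 1 + 1 + 1 + 1 + 1 + 1
11 + 9
…and 52 more, for 64 total.

64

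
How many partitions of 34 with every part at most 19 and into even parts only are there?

252

Systematic enumeration (by largest part, then next-largest, …) yields 252.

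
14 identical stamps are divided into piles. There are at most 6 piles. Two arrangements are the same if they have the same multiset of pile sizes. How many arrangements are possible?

A full systematic count gives 90.

90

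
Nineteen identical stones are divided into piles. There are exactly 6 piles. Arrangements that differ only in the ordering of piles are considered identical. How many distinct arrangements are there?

A full systematic count gives 71.

71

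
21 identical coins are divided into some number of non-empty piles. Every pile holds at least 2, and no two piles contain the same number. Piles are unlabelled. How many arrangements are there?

There are too many to list fully; the first 12 (by largest part) are:
21
19, 2
18, 3
17, 4
16, 5
16, 3, 2
15, 6
15, 4, 2
14, 7
14, 5, 2
14, 4, 3
13, 8
…and 29 more, for 41 total.

41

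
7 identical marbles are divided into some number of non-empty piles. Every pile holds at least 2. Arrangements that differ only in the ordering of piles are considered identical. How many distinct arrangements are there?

They are:
7
5,2
4,3
3,2,2

4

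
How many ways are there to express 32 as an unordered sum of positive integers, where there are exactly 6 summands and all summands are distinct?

There are too many to list fully; the first 12 (by largest part) are:
17,5,4,3,2,1
16,6,4,3,2,1
15,7,4,3,2,1
15,6,5,3,2,1
14,8,4,3,2,1
14,7,5,3,2,1
14,6,5,4,2,1
13,9,4,3,2,1
13,8,5,3,2,1
13,7,6,3,2,1
13,7,5,4,2,1
13,6,5,4,3,1
…and 32 more, for 44 total.

44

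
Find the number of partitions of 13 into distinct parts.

18

Enumerating:
13
12,1
11,2
10,3
10,2,1
9,4
9,3,1
8,5
8,4,1
8,3,2
7,6
7,5,1
7,4,2
7,3,2,1
6,5,2
6,4,3
6,4,2,1
5,4,3,1
Counting gives 18.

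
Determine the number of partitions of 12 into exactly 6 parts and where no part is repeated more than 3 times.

5

The partitions of 12 that satisfy the conditions:
1 + 1 + 1 + 2 + 2 + 5
1 + 1 + 1 + 2 + 3 + 4
1 + 1 + 2 + 2 + 2 + 4
1 + 1 + 1 + 3 + 3 + 3
1 + 1 + 2 + 2 + 3 + 3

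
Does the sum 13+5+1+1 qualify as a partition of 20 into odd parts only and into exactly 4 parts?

The parts sum to 20, and the condition 'every summand is odd' holds; the condition 'there are exactly 4 summands' holds.

Yes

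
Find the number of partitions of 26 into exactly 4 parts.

Counting exhaustively, 136 partitions satisfy the conditions.

136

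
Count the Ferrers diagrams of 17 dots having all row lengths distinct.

There are too many to list fully; the first 12 (by largest part) are:
17
1+16
2+15
3+14
1+2+14
4+13
1+3+13
5+12
1+4+12
2+3+12
6+11
1+5+11
…and 26 more, for 38 total.

38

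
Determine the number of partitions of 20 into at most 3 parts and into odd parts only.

Enumerating:
1 + 19
3 + 17
5 + 15
7 + 13
9 + 11

5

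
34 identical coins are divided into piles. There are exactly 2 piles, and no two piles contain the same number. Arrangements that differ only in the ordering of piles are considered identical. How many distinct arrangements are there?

Enumerating:
33, 1
32, 2
31, 3
30, 4
29, 5
28, 6
27, 7
26, 8
25, 9
24, 10
23, 11
22, 12
21, 13
20, 14
19, 15
18, 16
Counting gives 16.

16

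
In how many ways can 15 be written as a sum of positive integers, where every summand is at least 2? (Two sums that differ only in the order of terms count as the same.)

41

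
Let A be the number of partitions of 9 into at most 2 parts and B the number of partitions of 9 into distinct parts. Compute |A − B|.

3

Partitions of 9 into at most 2 parts: 5.
Partitions of 9 into distinct parts: 8.
|5 − 8| = 3.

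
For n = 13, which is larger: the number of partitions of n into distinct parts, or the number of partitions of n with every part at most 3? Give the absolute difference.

3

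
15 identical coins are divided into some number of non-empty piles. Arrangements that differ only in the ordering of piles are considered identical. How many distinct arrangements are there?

Systematic enumeration (by largest part, then next-largest, …) yields 176.

176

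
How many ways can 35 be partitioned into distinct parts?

Direct enumeration gives 585 partitions.

585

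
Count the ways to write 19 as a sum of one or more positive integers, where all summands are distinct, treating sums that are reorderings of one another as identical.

54

A partial list (first 12 by largest part):
19
18,1
17,2
16,3
16,2,1
15,4
15,3,1
14,5
14,4,1
14,3,2
13,6
13,5,1
…and 42 more, for 54 total.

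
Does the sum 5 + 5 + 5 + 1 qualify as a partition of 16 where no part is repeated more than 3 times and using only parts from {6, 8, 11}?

The parts sum to 16, and the condition 'each summand belongs to {6, 8, 11}' is violated.

No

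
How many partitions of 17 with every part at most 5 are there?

Direct enumeration gives 119 partitions.

119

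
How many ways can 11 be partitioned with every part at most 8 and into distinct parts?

Listing the qualifying partitions of 11:
3 + 8
1 + 2 + 8
4 + 7
1 + 3 + 7
5 + 6
1 + 4 + 6
2 + 3 + 6
2 + 4 + 5
1 + 2 + 3 + 5
That's 9 in total.

9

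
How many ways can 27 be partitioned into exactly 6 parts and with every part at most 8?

94

A full systematic count gives 94.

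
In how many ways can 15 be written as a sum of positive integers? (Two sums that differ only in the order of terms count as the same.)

176

Counting exhaustively, 176 partitions satisfy the conditions.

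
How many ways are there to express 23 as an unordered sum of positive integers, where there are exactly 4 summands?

Enumerating by decreasing first part gives 94 partitions in all.

94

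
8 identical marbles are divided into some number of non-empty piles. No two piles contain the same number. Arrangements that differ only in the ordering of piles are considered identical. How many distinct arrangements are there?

6

The partitions of 8 that satisfy the conditions:
8
7, 1
6, 2
5, 3
5, 2, 1
4, 3, 1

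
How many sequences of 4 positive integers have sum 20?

Equivalently, choose which 3 of the 19 gaps become plus signs: C(19,3) = 969.

969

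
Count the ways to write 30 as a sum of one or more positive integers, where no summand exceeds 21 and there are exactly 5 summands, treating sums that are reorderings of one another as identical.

365

Direct enumeration gives 365 partitions.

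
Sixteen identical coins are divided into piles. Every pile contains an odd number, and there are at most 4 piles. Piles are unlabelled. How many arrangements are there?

13

They are:
15,1
13,3
13,1,1,1
11,5
11,3,1,1
9,7
9,5,1,1
9,3,3,1
7,7,1,1
7,5,3,1
7,3,3,3
5,5,5,1
5,5,3,3
That's 13 in total.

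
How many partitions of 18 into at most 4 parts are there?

Counting exhaustively, 84 partitions satisfy the conditions.

84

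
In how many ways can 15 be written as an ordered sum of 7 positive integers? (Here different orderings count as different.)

Equivalently, choose which 6 of the 14 gaps become plus signs: C(14,6) = 3003.

3003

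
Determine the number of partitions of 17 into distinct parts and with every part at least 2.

21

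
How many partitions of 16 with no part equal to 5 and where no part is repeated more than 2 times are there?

63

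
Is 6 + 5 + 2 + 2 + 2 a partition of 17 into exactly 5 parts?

Yes

The parts sum to 17, and the condition 'there are exactly 5 summands' holds.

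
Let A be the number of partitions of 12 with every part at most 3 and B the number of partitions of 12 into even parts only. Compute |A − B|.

8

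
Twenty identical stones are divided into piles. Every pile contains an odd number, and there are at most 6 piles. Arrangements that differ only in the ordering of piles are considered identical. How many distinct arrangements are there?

34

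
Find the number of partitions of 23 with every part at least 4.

39

A partial list (first 12 by largest part):
23
19+4
18+5
17+6
16+7
15+8
15+4+4
14+9
14+5+4
13+10
13+6+4
13+5+5
…and 27 more, for 39 total.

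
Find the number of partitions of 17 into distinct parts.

38

There are too many to list fully; the first 12 (by largest part) are:
17
16+1
15+2
14+3
14+2+1
13+4
13+3+1
12+5
12+4+1
12+3+2
11+6
11+5+1
…and 26 more, for 38 total.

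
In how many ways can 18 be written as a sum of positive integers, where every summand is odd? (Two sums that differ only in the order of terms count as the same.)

There are too many to list fully; the first 12 (by largest part) are:
17,1
15,3
15,1,1,1
13,5
13,3,1,1
13,1,1,1,1,1
11,7
11,5,1,1
11,3,3,1
11,3,1,1,1,1
11,1,1,1,1,1,1,1
9,9
…and 34 more, for 46 total.

46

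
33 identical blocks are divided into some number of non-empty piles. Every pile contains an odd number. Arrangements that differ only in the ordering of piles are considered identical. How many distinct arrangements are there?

Counting exhaustively, 448 partitions satisfy the conditions.

448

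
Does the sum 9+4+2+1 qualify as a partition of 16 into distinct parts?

Yes

The parts sum to 16, and the condition 'all summands are distinct' holds.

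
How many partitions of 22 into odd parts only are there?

89

There are 89 such partitions.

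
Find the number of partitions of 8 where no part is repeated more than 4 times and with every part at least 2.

7

They are:
8
6 + 2
5 + 3
4 + 4
4 + 2 + 2
3 + 3 + 2
2 + 2 + 2 + 2
Counting gives 7.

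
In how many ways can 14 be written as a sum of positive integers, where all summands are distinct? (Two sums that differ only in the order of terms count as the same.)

22

Enumerating:
14
13,1
12,2
11,3
11,2,1
10,4
10,3,1
9,5
9,4,1
9,3,2
8,6
8,5,1
8,4,2
8,3,2,1
7,6,1
7,5,2
7,4,3
7,4,2,1
6,5,3
6,5,2,1
6,4,3,1
5,4,3,2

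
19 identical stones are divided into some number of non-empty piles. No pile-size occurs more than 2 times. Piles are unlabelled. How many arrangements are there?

Enumerating by decreasing first part gives 163 partitions in all.

163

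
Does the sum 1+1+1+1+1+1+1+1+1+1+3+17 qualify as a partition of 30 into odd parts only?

The parts sum to 30, and the condition 'every summand is odd' holds.

Yes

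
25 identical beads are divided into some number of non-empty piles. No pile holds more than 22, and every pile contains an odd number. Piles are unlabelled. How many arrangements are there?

Systematic enumeration (by largest part, then next-largest, …) yields 140.

140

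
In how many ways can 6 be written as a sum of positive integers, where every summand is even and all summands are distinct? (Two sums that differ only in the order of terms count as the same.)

The partitions of 6 that satisfy the conditions:
6
2,4

2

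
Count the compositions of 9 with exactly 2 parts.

8

A composition of 9 into 2 positive parts is chosen by placing 1 dividers among the 8 gaps between 9 units: C(8,1) = 8.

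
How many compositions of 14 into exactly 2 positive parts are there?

By stars and bars with positive parts, the count is C(13,1) = 13.

13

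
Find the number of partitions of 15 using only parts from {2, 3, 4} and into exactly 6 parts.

Enumerating:
4+3+2+2+2+2
3+3+3+2+2+2
That's 2 in total.

2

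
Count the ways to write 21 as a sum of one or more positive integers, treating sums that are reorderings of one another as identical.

Counting exhaustively, 792 partitions satisfy the conditions.

792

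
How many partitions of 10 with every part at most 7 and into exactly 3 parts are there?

7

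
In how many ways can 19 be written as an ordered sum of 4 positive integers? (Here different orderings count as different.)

By stars and bars with positive parts, the count is C(18,3) = 816.

816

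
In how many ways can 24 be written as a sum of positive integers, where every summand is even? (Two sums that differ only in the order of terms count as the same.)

Counting exhaustively, 77 partitions satisfy the conditions.

77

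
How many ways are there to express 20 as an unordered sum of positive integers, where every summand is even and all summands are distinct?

10

Listing the qualifying partitions of 20:
20
18+2
16+4
14+6
14+4+2
12+8
12+6+2
10+8+2
10+6+4
8+6+4+2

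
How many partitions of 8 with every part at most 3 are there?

Listing the qualifying partitions of 8:
2,3,3
1,1,3,3
1,2,2,3
1,1,1,2,3
1,1,1,1,1,3
2,2,2,2
1,1,2,2,2
1,1,1,1,2,2
1,1,1,1,1,1,2
1,1,1,1,1,1,1,1

10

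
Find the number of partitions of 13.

A full systematic count gives 101.

101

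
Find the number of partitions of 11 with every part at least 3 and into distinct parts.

4

Enumerating:
11
8+3
7+4
6+5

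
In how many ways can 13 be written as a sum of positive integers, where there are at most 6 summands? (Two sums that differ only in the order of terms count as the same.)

71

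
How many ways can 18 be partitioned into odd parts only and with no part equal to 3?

Enumerating:
17,1
15,1,1,1
13,5
13,1,1,1,1,1
11,7
11,5,1,1
11,1,1,1,1,1,1,1
9,9
9,7,1,1
9,5,1,1,1,1
9,1,1,1,1,1,1,1,1,1
7,7,1,1,1,1
7,5,5,1
7,5,1,1,1,1,1,1
7,1,1,1,1,1,1,1,1,1,1,1
5,5,5,1,1,1
5,5,1,1,1,1,1,1,1,1
5,1,1,1,1,1,1,1,1,1,1,1,1,1
1,1,1,1,1,1,1,1,1,1,1,1,1,1,1,1,1,1
Counting gives 19.

19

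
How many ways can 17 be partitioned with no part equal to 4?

196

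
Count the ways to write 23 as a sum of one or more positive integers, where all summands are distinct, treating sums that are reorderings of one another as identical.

There are 104 such partitions.

104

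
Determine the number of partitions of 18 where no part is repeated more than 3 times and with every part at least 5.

9

Listing the qualifying partitions of 18:
18
13, 5
12, 6
11, 7
10, 8
9, 9
8, 5, 5
7, 6, 5
6, 6, 6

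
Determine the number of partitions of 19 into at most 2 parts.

10

The partitions of 19 that satisfy the conditions:
19
1,18
2,17
3,16
4,15
5,14
6,13
7,12
8,11
9,10
That's 10 in total.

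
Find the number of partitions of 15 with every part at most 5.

Counting exhaustively, 84 partitions satisfy the conditions.

84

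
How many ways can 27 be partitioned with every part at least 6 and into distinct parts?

16

Enumerating:
27
6,21
7,20
8,19
9,18
10,17
11,16
12,15
13,14
6,7,14
6,8,13
6,9,12
7,8,12
6,10,11
7,9,11
8,9,10
That's 16 in total.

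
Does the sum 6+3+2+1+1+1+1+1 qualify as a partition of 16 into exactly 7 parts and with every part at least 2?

No

The parts sum to 16, and the condition 'there are exactly 7 summands' is violated.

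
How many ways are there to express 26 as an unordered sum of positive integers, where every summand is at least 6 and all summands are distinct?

The partitions of 26 that satisfy the conditions:
26
20, 6
19, 7
18, 8
17, 9
16, 10
15, 11
14, 12
13, 7, 6
12, 8, 6
11, 9, 6
11, 8, 7
10, 9, 7

13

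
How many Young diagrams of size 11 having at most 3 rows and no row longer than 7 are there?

The partitions of 11 that satisfy the conditions:
7,4
7,3,1
7,2,2
6,5
6,4,1
6,3,2
5,5,1
5,4,2
5,3,3
4,4,3
Counting gives 10.

10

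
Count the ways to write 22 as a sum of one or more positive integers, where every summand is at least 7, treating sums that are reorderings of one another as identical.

The partitions of 22 that satisfy the conditions:
22
15, 7
14, 8
13, 9
12, 10
11, 11
8, 7, 7

7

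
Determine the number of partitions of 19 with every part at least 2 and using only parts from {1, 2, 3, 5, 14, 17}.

Listing the qualifying partitions of 19:
17 + 2
14 + 5
14 + 3 + 2
5 + 5 + 5 + 2 + 2
5 + 5 + 3 + 3 + 3
5 + 5 + 3 + 2 + 2 + 2
5 + 3 + 3 + 3 + 3 + 2
5 + 3 + 3 + 2 + 2 + 2 + 2
5 + 2 + 2 + 2 + 2 + 2 + 2 + 2
3 + 3 + 3 + 3 + 3 + 2 + 2
3 + 3 + 3 + 2 + 2 + 2 + 2 + 2
3 + 2 + 2 + 2 + 2 + 2 + 2 + 2 + 2

12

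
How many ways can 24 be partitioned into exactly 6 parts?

199

Direct enumeration gives 199 partitions.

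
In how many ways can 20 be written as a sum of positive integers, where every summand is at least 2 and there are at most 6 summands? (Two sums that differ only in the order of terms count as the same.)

Enumerating by decreasing first part gives 118 partitions in all.

118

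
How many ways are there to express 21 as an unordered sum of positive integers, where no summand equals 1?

165

Enumerating by decreasing first part gives 165 partitions in all.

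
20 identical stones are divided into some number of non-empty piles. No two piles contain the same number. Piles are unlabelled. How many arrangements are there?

64

A partial list (first 12 by largest part):
20
19 + 1
18 + 2
17 + 3
17 + 2 + 1
16 + 4
16 + 3 + 1
15 + 5
15 + 4 + 1
15 + 3 + 2
14 + 6
14 + 5 + 1
…and 52 more, for 64 total.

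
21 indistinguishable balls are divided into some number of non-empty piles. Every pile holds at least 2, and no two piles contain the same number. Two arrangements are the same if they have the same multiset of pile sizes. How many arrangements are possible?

There are too many to list fully; the first 12 (by largest part) are:
21
19, 2
18, 3
17, 4
16, 5
16, 3, 2
15, 6
15, 4, 2
14, 7
14, 5, 2
14, 4, 3
13, 8
…and 29 more, for 41 total.

41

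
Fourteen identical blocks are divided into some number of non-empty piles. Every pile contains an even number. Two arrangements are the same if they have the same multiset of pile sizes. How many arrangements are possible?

Enumerating:
14
12 + 2
10 + 4
10 + 2 + 2
8 + 6
8 + 4 + 2
8 + 2 + 2 + 2
6 + 6 + 2
6 + 4 + 4
6 + 4 + 2 + 2
6 + 2 + 2 + 2 + 2
4 + 4 + 4 + 2
4 + 4 + 2 + 2 + 2
4 + 2 + 2 + 2 + 2 + 2
2 + 2 + 2 + 2 + 2 + 2 + 2
Counting gives 15.

15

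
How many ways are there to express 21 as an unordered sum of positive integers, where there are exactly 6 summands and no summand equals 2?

40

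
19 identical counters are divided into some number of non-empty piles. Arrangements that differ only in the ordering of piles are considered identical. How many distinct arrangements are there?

There are 490 such partitions.

490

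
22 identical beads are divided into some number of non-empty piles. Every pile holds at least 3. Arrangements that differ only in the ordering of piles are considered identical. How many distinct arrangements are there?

Enumerating by decreasing first part gives 73 partitions in all.

73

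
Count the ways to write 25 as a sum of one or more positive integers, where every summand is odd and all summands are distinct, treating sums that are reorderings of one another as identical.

12

They are:
25
21,3,1
19,5,1
17,7,1
17,5,3
15,9,1
15,7,3
13,11,1
13,9,3
13,7,5
11,9,5
9,7,5,3,1
Counting gives 12.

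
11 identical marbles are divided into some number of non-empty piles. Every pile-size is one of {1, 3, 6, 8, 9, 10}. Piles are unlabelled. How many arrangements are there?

Enumerating:
10+1
9+1+1
8+3
8+1+1+1
6+3+1+1
6+1+1+1+1+1
3+3+3+1+1
3+3+1+1+1+1+1
3+1+1+1+1+1+1+1+1
1+1+1+1+1+1+1+1+1+1+1

10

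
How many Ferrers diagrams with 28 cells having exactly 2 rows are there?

14

The partitions of 28 that satisfy the conditions:
1 + 27
2 + 26
3 + 25
4 + 24
5 + 23
6 + 22
7 + 21
8 + 20
9 + 19
10 + 18
11 + 17
12 + 16
13 + 15
14 + 14
That's 14 in total.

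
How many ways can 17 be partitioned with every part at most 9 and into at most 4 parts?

41

A partial list (first 12 by largest part):
9,8
9,7,1
9,6,2
9,6,1,1
9,5,3
9,5,2,1
9,4,4
9,4,3,1
9,4,2,2
9,3,3,2
8,8,1
8,7,2
…and 29 more, for 41 total.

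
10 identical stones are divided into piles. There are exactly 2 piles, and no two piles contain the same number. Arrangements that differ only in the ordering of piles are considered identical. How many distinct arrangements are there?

4

Listing the qualifying partitions of 10:
1+9
2+8
3+7
4+6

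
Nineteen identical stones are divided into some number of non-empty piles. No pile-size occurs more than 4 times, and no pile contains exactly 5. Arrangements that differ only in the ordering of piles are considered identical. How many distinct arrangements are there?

225

Systematic enumeration (by largest part, then next-largest, …) yields 225.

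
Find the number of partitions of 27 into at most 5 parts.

There are 480 such partitions.

480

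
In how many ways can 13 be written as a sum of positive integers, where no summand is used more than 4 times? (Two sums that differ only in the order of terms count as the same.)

76

Enumerating by decreasing first part gives 76 partitions in all.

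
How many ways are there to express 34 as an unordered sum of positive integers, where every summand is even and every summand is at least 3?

There are too many to list fully; the first 12 (by largest part) are:
34
30,4
28,6
26,8
26,4,4
24,10
24,6,4
22,12
22,8,4
22,6,6
22,4,4,4
20,14
…and 54 more, for 66 total.

66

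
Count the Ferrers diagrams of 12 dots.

77

Enumerating by decreasing first part gives 77 partitions in all.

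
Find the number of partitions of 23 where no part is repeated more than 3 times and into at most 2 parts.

12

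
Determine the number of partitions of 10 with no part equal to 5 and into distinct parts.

8

They are:
10
1,9
2,8
3,7
1,2,7
4,6
1,3,6
1,2,3,4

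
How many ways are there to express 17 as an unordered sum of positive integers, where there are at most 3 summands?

A partial list (first 12 by largest part):
17
16,1
15,2
15,1,1
14,3
14,2,1
13,4
13,3,1
13,2,2
12,5
12,4,1
12,3,2
…and 21 more, for 33 total.

33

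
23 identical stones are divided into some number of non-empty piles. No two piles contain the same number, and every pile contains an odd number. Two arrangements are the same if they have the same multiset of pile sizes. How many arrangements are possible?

9

Listing the qualifying partitions of 23:
23
19, 3, 1
17, 5, 1
15, 7, 1
15, 5, 3
13, 9, 1
13, 7, 3
11, 9, 3
11, 7, 5
That's 9 in total.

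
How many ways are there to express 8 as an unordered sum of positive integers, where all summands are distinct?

6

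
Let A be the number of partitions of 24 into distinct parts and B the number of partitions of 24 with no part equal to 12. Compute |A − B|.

Partitions of 24 into distinct parts: 122.
Partitions of 24 with no part equal to 12: 1498.
|122 − 1498| = 1376.

1376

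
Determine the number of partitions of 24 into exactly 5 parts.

Direct enumeration gives 164 partitions.

164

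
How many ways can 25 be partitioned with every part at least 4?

There are too many to list fully; the first 12 (by largest part) are:
25
21+4
20+5
19+6
18+7
17+8
17+4+4
16+9
16+5+4
15+10
15+6+4
15+5+5
…and 45 more, for 57 total.

57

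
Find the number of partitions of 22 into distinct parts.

89

Counting exhaustively, 89 partitions satisfy the conditions.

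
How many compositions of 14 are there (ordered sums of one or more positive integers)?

8192

Each of the 13 gaps between 14 units is either a break or not: 2^13 = 8192.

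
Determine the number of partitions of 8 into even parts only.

Enumerating:
8
2,6
4,4
2,2,4
2,2,2,2

5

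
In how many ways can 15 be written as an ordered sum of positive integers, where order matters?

16384

Each of the 14 gaps between 15 units is either a break or not: 2^14 = 16384.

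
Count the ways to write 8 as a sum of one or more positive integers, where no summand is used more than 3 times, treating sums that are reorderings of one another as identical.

They are:
8
7 + 1
6 + 2
6 + 1 + 1
5 + 3
5 + 2 + 1
5 + 1 + 1 + 1
4 + 4
4 + 3 + 1
4 + 2 + 2
4 + 2 + 1 + 1
3 + 3 + 2
3 + 3 + 1 + 1
3 + 2 + 2 + 1
3 + 2 + 1 + 1 + 1
2 + 2 + 2 + 1 + 1
Counting gives 16.

16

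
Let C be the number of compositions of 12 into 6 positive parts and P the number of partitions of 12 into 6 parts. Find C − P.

451

Compositions: C(11,5) = 462.
Partitions of 12 into exactly 6 parts: 11.
Difference: 462 − 11 = 451.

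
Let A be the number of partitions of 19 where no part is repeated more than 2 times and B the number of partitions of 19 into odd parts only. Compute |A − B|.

109

Partitions of 19 where no part is repeated more than 2 times: 163.
Partitions of 19 into odd parts only: 54.
|163 − 54| = 109.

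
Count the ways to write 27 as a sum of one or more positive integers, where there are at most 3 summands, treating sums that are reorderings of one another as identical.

A full systematic count gives 75.

75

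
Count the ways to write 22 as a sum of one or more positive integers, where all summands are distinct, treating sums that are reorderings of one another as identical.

89

Enumerating by decreasing first part gives 89 partitions in all.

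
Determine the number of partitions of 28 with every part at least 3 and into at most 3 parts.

53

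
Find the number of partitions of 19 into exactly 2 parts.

9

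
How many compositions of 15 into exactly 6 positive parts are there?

Place 5 bars in the 14 internal gaps of a row of 15 dots: C(14,5) = 2002.

2002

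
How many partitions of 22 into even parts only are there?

56

A partial list (first 12 by largest part):
22
20, 2
18, 4
18, 2, 2
16, 6
16, 4, 2
16, 2, 2, 2
14, 8
14, 6, 2
14, 4, 4
14, 4, 2, 2
14, 2, 2, 2, 2
…and 44 more, for 56 total.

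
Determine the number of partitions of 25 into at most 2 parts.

13

They are:
25
24+1
23+2
22+3
21+4
20+5
19+6
18+7
17+8
16+9
15+10
14+11
13+12
That's 13 in total.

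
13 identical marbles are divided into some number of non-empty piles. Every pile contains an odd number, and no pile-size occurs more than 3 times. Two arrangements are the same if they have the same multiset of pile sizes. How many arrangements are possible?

Listing the qualifying partitions of 13:
13
1 + 1 + 11
1 + 3 + 9
1 + 5 + 7
3 + 3 + 7
1 + 1 + 1 + 3 + 7
3 + 5 + 5
1 + 1 + 1 + 5 + 5
1 + 1 + 3 + 3 + 5
Counting gives 9.

9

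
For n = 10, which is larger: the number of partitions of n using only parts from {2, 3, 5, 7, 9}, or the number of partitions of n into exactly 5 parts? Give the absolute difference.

Partitions of 10 using only parts from {2, 3, 5, 7, 9}: 5.
Partitions of 10 into exactly 5 parts: 7.
|5 − 7| = 2.

2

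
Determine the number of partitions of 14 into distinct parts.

22

Enumerating:
14
13+1
12+2
11+3
11+2+1
10+4
10+3+1
9+5
9+4+1
9+3+2
8+6
8+5+1
8+4+2
8+3+2+1
7+6+1
7+5+2
7+4+3
7+4+2+1
6+5+3
6+5+2+1
6+4+3+1
5+4+3+2
That's 22 in total.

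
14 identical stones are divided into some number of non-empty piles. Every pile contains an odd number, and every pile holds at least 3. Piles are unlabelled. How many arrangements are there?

4

The partitions of 14 that satisfy the conditions:
3, 11
5, 9
7, 7
3, 3, 3, 5
Counting gives 4.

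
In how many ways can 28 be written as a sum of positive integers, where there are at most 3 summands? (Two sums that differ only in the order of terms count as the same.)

80

Direct enumeration gives 80 partitions.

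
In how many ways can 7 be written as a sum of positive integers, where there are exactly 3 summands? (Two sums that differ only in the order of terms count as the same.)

Enumerating:
1+1+5
1+2+4
1+3+3
2+2+3

4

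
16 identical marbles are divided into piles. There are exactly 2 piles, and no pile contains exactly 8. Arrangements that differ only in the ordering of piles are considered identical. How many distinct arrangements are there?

7

The partitions of 16 that satisfy the conditions:
15, 1
14, 2
13, 3
12, 4
11, 5
10, 6
9, 7
That's 7 in total.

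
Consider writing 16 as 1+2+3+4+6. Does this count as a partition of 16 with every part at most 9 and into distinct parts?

The parts sum to 16, and the condition 'no summand exceeds 9' holds; the condition 'all summands are distinct' holds.

Yes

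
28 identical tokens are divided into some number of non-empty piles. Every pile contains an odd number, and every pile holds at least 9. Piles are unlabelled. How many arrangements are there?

Enumerating:
19,9
17,11
15,13
That's 3 in total.

3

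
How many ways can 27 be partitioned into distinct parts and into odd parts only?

14

Listing the qualifying partitions of 27:
27
23 + 3 + 1
21 + 5 + 1
19 + 7 + 1
19 + 5 + 3
17 + 9 + 1
17 + 7 + 3
15 + 11 + 1
15 + 9 + 3
15 + 7 + 5
13 + 11 + 3
13 + 9 + 5
11 + 9 + 7
11 + 7 + 5 + 3 + 1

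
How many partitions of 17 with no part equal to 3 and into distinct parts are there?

24

Listing the qualifying partitions of 17:
17
16, 1
15, 2
14, 2, 1
13, 4
12, 5
12, 4, 1
11, 6
11, 5, 1
11, 4, 2
10, 7
10, 6, 1
10, 5, 2
10, 4, 2, 1
9, 8
9, 7, 1
9, 6, 2
9, 5, 2, 1
8, 7, 2
8, 6, 2, 1
8, 5, 4
7, 6, 4
7, 5, 4, 1
6, 5, 4, 2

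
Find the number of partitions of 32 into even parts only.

There are 231 such partitions.

231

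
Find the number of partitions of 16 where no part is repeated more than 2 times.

There are 89 such partitions.

89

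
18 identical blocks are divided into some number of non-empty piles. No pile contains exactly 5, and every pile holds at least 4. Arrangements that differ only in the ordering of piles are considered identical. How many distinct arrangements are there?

The partitions of 18 that satisfy the conditions:
18
14,4
12,6
11,7
10,8
10,4,4
9,9
8,6,4
7,7,4
6,6,6
6,4,4,4
Counting gives 11.

11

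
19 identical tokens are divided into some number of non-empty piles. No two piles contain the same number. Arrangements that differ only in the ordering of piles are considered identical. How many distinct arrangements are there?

A partial list (first 12 by largest part):
19
1, 18
2, 17
3, 16
1, 2, 16
4, 15
1, 3, 15
5, 14
1, 4, 14
2, 3, 14
6, 13
1, 5, 13
…and 42 more, for 54 total.

54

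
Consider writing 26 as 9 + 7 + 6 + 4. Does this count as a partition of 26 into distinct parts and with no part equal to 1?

The parts sum to 26, and the condition 'all summands are distinct' holds; the condition 'no summand equals 1' holds.

Yes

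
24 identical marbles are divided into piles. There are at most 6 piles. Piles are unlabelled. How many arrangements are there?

Counting exhaustively, 532 partitions satisfy the conditions.

532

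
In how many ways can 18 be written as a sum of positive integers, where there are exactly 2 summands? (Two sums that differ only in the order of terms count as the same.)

They are:
1, 17
2, 16
3, 15
4, 14
5, 13
6, 12
7, 11
8, 10
9, 9

9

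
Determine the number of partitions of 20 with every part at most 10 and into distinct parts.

31

There are too many to list fully; the first 12 (by largest part) are:
1, 9, 10
2, 8, 10
3, 7, 10
1, 2, 7, 10
4, 6, 10
1, 3, 6, 10
1, 4, 5, 10
2, 3, 5, 10
1, 2, 3, 4, 10
3, 8, 9
1, 2, 8, 9
4, 7, 9
…and 19 more, for 31 total.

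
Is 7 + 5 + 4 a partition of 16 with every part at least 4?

Yes

The parts sum to 16, and the condition 'every summand is at least 4' holds.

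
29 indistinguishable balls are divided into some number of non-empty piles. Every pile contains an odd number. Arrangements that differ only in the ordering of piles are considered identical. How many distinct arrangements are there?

Enumerating by decreasing first part gives 256 partitions in all.

256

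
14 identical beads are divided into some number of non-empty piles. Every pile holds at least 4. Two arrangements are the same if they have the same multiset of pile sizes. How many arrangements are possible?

Enumerating:
14
4 + 10
5 + 9
6 + 8
7 + 7
4 + 4 + 6
4 + 5 + 5
That's 7 in total.

7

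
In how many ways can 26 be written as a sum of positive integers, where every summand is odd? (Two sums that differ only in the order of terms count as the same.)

165

Systematic enumeration (by largest part, then next-largest, …) yields 165.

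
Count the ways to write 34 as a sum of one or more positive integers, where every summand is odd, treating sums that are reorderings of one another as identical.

512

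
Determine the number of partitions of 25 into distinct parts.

A full systematic count gives 142.

142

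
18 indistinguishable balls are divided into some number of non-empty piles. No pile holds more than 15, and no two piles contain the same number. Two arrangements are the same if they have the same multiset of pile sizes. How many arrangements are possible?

There are too many to list fully; the first 12 (by largest part) are:
15,3
15,2,1
14,4
14,3,1
13,5
13,4,1
13,3,2
12,6
12,5,1
12,4,2
12,3,2,1
11,7
…and 31 more, for 43 total.

43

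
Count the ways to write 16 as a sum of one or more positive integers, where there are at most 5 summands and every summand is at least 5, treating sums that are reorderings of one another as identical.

6

Listing the qualifying partitions of 16:
16
5, 11
6, 10
7, 9
8, 8
5, 5, 6
That's 6 in total.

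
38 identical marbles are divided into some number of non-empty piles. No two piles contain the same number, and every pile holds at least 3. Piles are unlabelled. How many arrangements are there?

Systematic enumeration (by largest part, then next-largest, …) yields 259.

259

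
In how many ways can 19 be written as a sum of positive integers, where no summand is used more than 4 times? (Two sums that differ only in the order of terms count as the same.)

325

Systematic enumeration (by largest part, then next-largest, …) yields 325.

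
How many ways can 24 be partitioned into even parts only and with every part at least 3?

The partitions of 24 that satisfy the conditions:
24
4 + 20
6 + 18
8 + 16
4 + 4 + 16
10 + 14
4 + 6 + 14
12 + 12
4 + 8 + 12
6 + 6 + 12
4 + 4 + 4 + 12
4 + 10 + 10
6 + 8 + 10
4 + 4 + 6 + 10
8 + 8 + 8
4 + 4 + 8 + 8
4 + 6 + 6 + 8
4 + 4 + 4 + 4 + 8
6 + 6 + 6 + 6
4 + 4 + 4 + 6 + 6
4 + 4 + 4 + 4 + 4 + 4
That's 21 in total.

21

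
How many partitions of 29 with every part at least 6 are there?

32

There are too many to list fully; the first 12 (by largest part) are:
29
23,6
22,7
21,8
20,9
19,10
18,11
17,12
17,6,6
16,13
16,7,6
15,14
…and 20 more, for 32 total.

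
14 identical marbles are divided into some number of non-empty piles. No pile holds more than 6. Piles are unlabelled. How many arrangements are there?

Enumerating by decreasing first part gives 90 partitions in all.

90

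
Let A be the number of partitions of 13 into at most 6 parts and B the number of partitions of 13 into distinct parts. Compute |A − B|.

Partitions of 13 into at most 6 parts: 71.
Partitions of 13 into distinct parts: 18.
|71 − 18| = 53.

53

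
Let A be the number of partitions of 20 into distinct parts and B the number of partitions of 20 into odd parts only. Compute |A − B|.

Partitions of 20 into distinct parts: 64.
Partitions of 20 into odd parts only: 64.
|64 − 64| = 0.

0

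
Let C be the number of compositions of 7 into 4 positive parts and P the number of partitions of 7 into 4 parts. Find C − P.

17

Ordered (compositions into 4 parts): C(6,3) = 20.
Unordered (partitions into 4 parts): 3.
Difference: 20 − 3 = 17.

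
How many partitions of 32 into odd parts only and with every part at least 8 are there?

4

Enumerating:
23, 9
21, 11
19, 13
17, 15
That's 4 in total.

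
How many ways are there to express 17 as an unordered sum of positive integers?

Direct enumeration gives 297 partitions.

297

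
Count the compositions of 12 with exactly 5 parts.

330

A composition of 12 into 5 positive parts is chosen by placing 4 dividers among the 11 gaps between 12 units: C(11,4) = 330.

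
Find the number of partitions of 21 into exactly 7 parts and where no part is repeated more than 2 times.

14

They are:
9,3,3,2,2,1,1
8,4,3,2,2,1,1
7,5,3,2,2,1,1
7,4,4,2,2,1,1
7,4,3,3,2,1,1
6,6,3,2,2,1,1
6,5,4,2,2,1,1
6,5,3,3,2,1,1
6,4,4,3,2,1,1
6,4,3,3,2,2,1
5,5,4,3,2,1,1
5,5,3,3,2,2,1
5,4,4,3,3,1,1
5,4,4,3,2,2,1
Counting gives 14.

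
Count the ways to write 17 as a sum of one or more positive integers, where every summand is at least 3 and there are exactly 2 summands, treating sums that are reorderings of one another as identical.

6

Listing the qualifying partitions of 17:
14, 3
13, 4
12, 5
11, 6
10, 7
9, 8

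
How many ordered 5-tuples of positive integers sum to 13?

495

By stars and bars with positive parts, the count is C(12,4) = 495.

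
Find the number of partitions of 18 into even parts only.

There are too many to list fully; the first 12 (by largest part) are:
18
16+2
14+4
14+2+2
12+6
12+4+2
12+2+2+2
10+8
10+6+2
10+4+4
10+4+2+2
10+2+2+2+2
…and 18 more, for 30 total.

30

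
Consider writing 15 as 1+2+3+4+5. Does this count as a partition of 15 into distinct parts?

The parts sum to 15, and the condition 'all summands are distinct' holds.

Yes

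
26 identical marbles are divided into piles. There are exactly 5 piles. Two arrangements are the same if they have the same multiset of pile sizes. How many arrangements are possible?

221

A full systematic count gives 221.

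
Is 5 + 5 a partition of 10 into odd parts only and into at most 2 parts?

Yes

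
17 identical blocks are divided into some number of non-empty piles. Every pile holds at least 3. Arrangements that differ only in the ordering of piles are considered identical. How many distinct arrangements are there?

The partitions of 17 that satisfy the conditions:
17
14, 3
13, 4
12, 5
11, 6
11, 3, 3
10, 7
10, 4, 3
9, 8
9, 5, 3
9, 4, 4
8, 6, 3
8, 5, 4
8, 3, 3, 3
7, 7, 3
7, 6, 4
7, 5, 5
7, 4, 3, 3
6, 6, 5
6, 5, 3, 3
6, 4, 4, 3
5, 5, 4, 3
5, 4, 4, 4
5, 3, 3, 3, 3
4, 4, 3, 3, 3

25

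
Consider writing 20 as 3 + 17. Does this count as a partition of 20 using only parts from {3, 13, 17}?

Yes

The parts sum to 20, and the condition 'each summand belongs to {3, 13, 17}' holds.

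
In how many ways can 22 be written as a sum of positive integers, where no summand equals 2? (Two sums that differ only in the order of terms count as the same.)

375

Enumerating by decreasing first part gives 375 partitions in all.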